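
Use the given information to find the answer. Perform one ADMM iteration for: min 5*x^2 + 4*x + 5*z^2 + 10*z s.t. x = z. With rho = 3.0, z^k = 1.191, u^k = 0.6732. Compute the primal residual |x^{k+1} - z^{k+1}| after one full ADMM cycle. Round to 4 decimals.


ADMM iteration with rho = 3.0, z^k = 1.191, u^k = 0.6732
Step 1: x-update.
Minimize 5*x^2 + 4*x + (3.0/2)*(x - 1.191 + 0.6732)^2
FOC: (2*5 + 3.0)*x = -4 + 3.0*(1.191 - 0.6732)
x^{k+1} = -0.1882
Step 2: z-update.
Minimize 5*z^2 + 10*z + (3.0/2)*(-0.1882 - z + 0.6732)^2
FOC: (2*5 + 3.0)*z = -10 + 3.0*(-0.1882 + 0.6732)
z^{k+1} = -0.6573
Step 3: u-update.
u^{k+1} = 0.6732 - 0.1882 + 0.6573 = 1.1423
Step 4: Primal residual = |-0.1882 + 0.6573| = 0.4691


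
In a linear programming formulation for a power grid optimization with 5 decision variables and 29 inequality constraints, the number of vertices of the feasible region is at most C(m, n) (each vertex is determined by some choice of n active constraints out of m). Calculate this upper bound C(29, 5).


Each vertex corresponds to some choice of n active constraints out of m, so the number of vertices is at most C(m, n) = m! / (n!(m-n)!).
m = 29, n = 5
Numerator: 29 * 28 * 27 * 26 * 25
Denominator: 5! = 120
C(29, 5) = 118755


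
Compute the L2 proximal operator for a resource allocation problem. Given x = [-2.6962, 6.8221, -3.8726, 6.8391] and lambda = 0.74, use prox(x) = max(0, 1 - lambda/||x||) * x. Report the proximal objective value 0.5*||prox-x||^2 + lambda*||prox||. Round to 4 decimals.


Step 1: Compute ||x||.
||x|| = 10.7509
Step 2: Compute scaling factor.
scale = max(0, 1 - 0.74/10.7509) = 0.9312
Step 3: prox(x) = [-2.5106, 6.3525, -3.606, 6.3684]
||prox(x)|| = 10.0109
Step 4: Proximal objective.
0.5*||prox-x||^2 = 0.2738
lambda*||prox|| = 7.4081
Total = 7.6818


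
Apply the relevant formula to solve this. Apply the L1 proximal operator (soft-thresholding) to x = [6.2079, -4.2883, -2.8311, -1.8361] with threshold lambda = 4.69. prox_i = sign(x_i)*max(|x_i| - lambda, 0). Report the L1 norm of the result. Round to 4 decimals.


Soft-thresholding with lambda = 4.69:
prox(6.2079) = sign(6.2079)*max(|6.2079| - 4.69, 0) = 1.5179
prox(-4.2883) = sign(-4.2883)*max(|-4.2883| - 4.69, 0) = 0.0
prox(-2.8311) = sign(-2.8311)*max(|-2.8311| - 4.69, 0) = 0.0
prox(-1.8361) = sign(-1.8361)*max(|-1.8361| - 4.69, 0) = 0.0
prox(x) = [1.5179, 0.0, 0.0, 0.0]
||prox(x)||_1 = 1.5179 + 0.0 + 0.0 + 0.0 = 1.5179


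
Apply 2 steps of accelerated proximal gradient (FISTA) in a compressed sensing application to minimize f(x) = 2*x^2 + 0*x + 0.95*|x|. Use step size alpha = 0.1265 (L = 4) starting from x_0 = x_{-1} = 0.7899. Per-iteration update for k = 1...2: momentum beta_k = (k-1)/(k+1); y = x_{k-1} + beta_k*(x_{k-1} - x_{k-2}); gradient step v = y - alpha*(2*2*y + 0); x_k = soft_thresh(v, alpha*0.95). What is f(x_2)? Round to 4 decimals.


FISTA on f(x) = 2*x^2 + 0*x + 0.95*|x|
L = 4, alpha = 0.1265
Iteration 1: beta = 0.0, y = 0.7899 + 0.0*(0.7899 - 0.7899) = 0.7899
  grad(y) = 3.1596, v = y - alpha*grad = 0.3902
  prox(v) = soft_thresh(0.3902, 0.1202) = 0.27
Iteration 2: beta = 0.3333, y = 0.27 + 0.3333*(0.27 - 0.7899) = 0.0967
  grad(y) = 0.387, v = y - alpha*grad = 0.0478
  prox(v) = soft_thresh(0.0478, 0.1202) = 0.0
f(x_2) = 2*0.0^2 + 0*0.0 + 0.95*|0.0| = 0.0


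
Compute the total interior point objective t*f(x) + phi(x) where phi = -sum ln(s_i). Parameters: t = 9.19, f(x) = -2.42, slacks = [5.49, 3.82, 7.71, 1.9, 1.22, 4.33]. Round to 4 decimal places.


Step 1: Compute log-barrier.
ln values: [1.7029, 1.3403, 2.0425, 0.6419, 0.1989, 1.4656]
phi = -(1.7029 + 1.3403 + 2.0425 + 0.6419 + 0.1989 + 1.4656) = -7.392
Step 2: Compute augmented objective.
t*f(x) = 9.19*-2.42 = -22.2398
Total = -22.2398 - 7.392 = -29.6318


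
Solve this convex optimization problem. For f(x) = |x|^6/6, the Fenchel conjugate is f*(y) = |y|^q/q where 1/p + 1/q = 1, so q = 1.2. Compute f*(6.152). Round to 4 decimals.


The conjugate exponent q satisfies 1/p + 1/q = 1.
p = 6, so q = 6/(6 - 1) = 1.2
|y|^q = 6.152^1.2 = 8.8475
f*(6.152) = 8.8475 / 1.2 = 7.3729


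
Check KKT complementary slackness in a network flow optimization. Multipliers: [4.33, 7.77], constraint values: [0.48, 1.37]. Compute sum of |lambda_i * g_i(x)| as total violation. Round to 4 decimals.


KKT complementary slackness check:
lambda_1 * g_1 = 4.33 * 0.48 = 2.0784
lambda_2 * g_2 = 7.77 * 1.37 = 10.6449
Total violation = 2.0784 + 10.6449 = 12.7233


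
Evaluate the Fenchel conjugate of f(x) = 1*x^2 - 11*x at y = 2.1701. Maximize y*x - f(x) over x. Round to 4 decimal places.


f*(y) = sup_x {y*x - a*x^2 - b*x} = sup_x {(y-b)*x - a*x^2}
FOC: (y - b) - 2a*x = 0 => x* = (y - b)/(2a)
x* = (2.1701 + 11)/(2*1) = 6.5851
f*(2.1701) = (y-b)^2/(4a) = (2.1701 + 11)^2/(4*1)
= 173.4515/4 = 43.3629


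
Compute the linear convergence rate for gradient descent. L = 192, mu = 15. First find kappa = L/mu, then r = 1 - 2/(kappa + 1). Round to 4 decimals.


Step 1: Compute the condition number.
kappa = L/mu = 192/15 = 12.8
Step 2: Compute the convergence rate.
r = 1 - 2/(kappa + 1) = 1 - 2*mu/(L + mu) = (L - mu)/(L + mu) = 177/207 = 0.8551


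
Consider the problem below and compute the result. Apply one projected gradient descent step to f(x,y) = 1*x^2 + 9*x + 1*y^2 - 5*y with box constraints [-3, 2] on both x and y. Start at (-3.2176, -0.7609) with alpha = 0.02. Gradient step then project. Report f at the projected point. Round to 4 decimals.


Step 1: Compute gradient at (-3.2176, -0.7609).
grad_x = 2*1*-3.2176 + 9 = 2.5648
grad_y = 2*1*-0.7609 - 5 = -6.5218
Step 2: Gradient step.
x_raw = -3.2176 - 0.02*2.5648 = -3.2689
y_raw = -0.7609 - 0.02*-6.5218 = -0.6305
Step 3: Project onto [-3, 2].
x_proj = clip(-3.2689) = -3.0
y_proj = clip(-0.6305) = -0.6305
Step 4: Evaluate f.
f(-3.0, -0.6305) = -14.4502


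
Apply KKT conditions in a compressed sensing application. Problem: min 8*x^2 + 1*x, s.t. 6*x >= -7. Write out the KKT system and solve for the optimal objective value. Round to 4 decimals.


Step 1: Try lambda = 0 (constraint inactive).
Stationarity: 2*8*x + 1 = 0
x* = -1/(2*8) = -0.0625
Check constraint: 6*-0.0625 = -0.375 >= -7 -- satisfied.
Step 2: Compute optimal value.
f(x*) = 8*(-0.0625)^2 + 1*(-0.0625) = -0.0313


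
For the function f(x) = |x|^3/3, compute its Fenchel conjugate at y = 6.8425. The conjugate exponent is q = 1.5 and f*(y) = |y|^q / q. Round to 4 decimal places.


The conjugate exponent q satisfies 1/p + 1/q = 1.
p = 3, so q = 3/(3 - 1) = 1.5
|y|^q = 6.8425^1.5 = 17.8987
f*(6.8425) = 17.8987 / 1.5 = 11.9325


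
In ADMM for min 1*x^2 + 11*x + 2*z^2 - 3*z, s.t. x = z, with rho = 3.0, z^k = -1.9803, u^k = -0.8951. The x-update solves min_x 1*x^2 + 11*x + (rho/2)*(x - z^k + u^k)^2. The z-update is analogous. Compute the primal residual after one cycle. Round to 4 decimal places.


ADMM iteration with rho = 3.0, z^k = -1.9803, u^k = -0.8951
Step 1: x-update.
Minimize 1*x^2 + 11*x + (3.0/2)*(x + 1.9803 - 0.8951)^2
FOC: (2*1 + 3.0)*x = -11 + 3.0*(-1.9803 + 0.8951)
x^{k+1} = -2.8511
Step 2: z-update.
Minimize 2*z^2 - 3*z + (3.0/2)*(-2.8511 - z - 0.8951)^2
FOC: (2*2 + 3.0)*z = 3 + 3.0*(-2.8511 - 0.8951)
z^{k+1} = -1.177
Step 3: u-update.
u^{k+1} = -0.8951 - 2.8511 + 1.177 = -2.5693
Step 4: Primal residual = |-2.8511 + 1.177| = 1.6742


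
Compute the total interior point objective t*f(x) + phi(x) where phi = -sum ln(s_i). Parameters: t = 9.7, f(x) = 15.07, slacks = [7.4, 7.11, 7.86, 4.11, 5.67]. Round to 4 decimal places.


Step 1: Compute log-barrier.
ln values: [2.0015, 1.9615, 2.0618, 1.4134, 1.7352]
phi = -(2.0015 + 1.9615 + 2.0618 + 1.4134 + 1.7352) = -9.1734
Step 2: Compute augmented objective.
t*f(x) = 9.7*15.07 = 146.179
Total = 146.179 - 9.1734 = 137.0056


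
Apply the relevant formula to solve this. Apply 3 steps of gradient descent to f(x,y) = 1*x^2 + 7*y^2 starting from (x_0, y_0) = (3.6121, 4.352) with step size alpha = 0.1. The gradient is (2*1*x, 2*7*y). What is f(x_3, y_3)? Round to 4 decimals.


Gradient descent on f(x,y) = 1*x^2 + 7*y^2.
Starting point: (3.6121, 4.352), alpha = 0.1
Step 1: grad_x = 2*1*3.6121 = 7.2242, grad_y = 2*7*4.352 = 60.928
  x_1 = 3.6121 - 0.1*7.2242 = 2.8897
  y_1 = 4.352 - 0.1*60.928 = -1.7408
Step 2: grad_x = 2*1*2.8897 = 5.7794, grad_y = 2*7*-1.7408 = -24.3712
  x_2 = 2.8897 - 0.1*5.7794 = 2.3117
  y_2 = -1.7408 - 0.1*-24.3712 = 0.6963
Step 3: grad_x = 2*1*2.3117 = 4.6235, grad_y = 2*7*0.6963 = 9.7485
  x_3 = 2.3117 - 0.1*4.6235 = 1.8494
  y_3 = 0.6963 - 0.1*9.7485 = -0.2785
f(1.8494, -0.2785) = 1*1.8494^2 + 7*(-0.2785)^2 = 3.9633


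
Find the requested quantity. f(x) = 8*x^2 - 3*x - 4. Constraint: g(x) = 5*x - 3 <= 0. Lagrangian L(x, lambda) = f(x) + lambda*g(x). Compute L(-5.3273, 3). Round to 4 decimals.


Step 1: Evaluate f(x).
f(-5.3273) = 8*(-5.3273)^2 - 3*(-5.3273) - 4 = 239.0229
Step 2: Evaluate g(x).
g(-5.3273) = 5*-5.3273 - 3 = -29.6365
Step 3: Compute Lagrangian.
L = 239.0229 + 3*-29.6365 = 150.1134


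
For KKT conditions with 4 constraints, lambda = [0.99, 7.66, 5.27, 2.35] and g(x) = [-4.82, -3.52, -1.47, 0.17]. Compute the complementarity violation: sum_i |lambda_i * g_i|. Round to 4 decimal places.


KKT complementary slackness check:
lambda_1 * g_1 = 0.99 * -4.82 = -4.7718
lambda_2 * g_2 = 7.66 * -3.52 = -26.9632
lambda_3 * g_3 = 5.27 * -1.47 = -7.7469
lambda_4 * g_4 = 2.35 * 0.17 = 0.3995
Total violation = 4.7718 + 26.9632 + 7.7469 + 0.3995 = 39.8814


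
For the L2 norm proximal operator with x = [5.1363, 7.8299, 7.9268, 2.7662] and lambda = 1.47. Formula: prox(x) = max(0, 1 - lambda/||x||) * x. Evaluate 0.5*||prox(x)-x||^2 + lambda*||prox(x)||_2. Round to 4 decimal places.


Step 1: Compute ||x||.
||x|| = 12.5768
Step 2: Compute scaling factor.
scale = max(0, 1 - 1.47/12.5768) = 0.8831
Step 3: prox(x) = [4.536, 6.9147, 7.0003, 2.4429]
||prox(x)|| = 11.1068
Step 4: Proximal objective.
0.5*||prox-x||^2 = 1.0805
lambda*||prox|| = 16.327
Total = 17.4074


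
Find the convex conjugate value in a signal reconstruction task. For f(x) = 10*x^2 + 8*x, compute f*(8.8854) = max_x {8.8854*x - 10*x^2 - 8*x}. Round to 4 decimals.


f*(y) = sup_x {y*x - a*x^2 - b*x} = sup_x {(y-b)*x - a*x^2}
FOC: (y - b) - 2a*x = 0 => x* = (y - b)/(2a)
x* = (8.8854 - 8)/(2*10) = 0.0443
f*(8.8854) = (y-b)^2/(4a) = (8.8854 - 8)^2/(4*10)
= 0.7839/40 = 0.0196


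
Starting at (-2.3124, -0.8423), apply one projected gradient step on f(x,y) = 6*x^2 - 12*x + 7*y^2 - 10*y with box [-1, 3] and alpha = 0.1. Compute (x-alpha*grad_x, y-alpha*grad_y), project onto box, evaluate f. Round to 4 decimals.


Step 1: Compute gradient at (-2.3124, -0.8423).
grad_x = 2*6*-2.3124 - 12 = -39.7488
grad_y = 2*7*-0.8423 - 10 = -21.7922
Step 2: Gradient step.
x_raw = -2.3124 - 0.1*-39.7488 = 1.6625
y_raw = -0.8423 - 0.1*-21.7922 = 1.3369
Step 3: Project onto [-1, 3].
x_proj = clip(1.6625) = 1.6625
y_proj = clip(1.3369) = 1.3369
Step 4: Evaluate f.
f(1.6625, 1.3369) = -4.2244


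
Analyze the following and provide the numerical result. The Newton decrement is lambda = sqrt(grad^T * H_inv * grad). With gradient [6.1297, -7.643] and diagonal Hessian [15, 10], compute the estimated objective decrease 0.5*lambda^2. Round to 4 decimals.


Step 1: H is diagonal, so H^(-1) * g = [0.4086, -0.7643].
Step 2: g^T H^(-1) g = sum_i g_i^2 / H_ii
  = (6.1297)^2/15 + (-7.643)^2/10
  = 2.5049 + 5.8415 = 8.3464
Step 3: Objective decrease = 0.5 * g^T H^(-1) g = 4.1732


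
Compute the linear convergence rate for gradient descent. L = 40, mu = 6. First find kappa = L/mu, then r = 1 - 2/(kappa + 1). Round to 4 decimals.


Step 1: Compute the condition number.
kappa = L/mu = 40/6 = 6.6667
Step 2: Compute the convergence rate.
r = 1 - 2/(kappa + 1) = 1 - 2*mu/(L + mu) = (L - mu)/(L + mu) = 34/46 = 0.7391


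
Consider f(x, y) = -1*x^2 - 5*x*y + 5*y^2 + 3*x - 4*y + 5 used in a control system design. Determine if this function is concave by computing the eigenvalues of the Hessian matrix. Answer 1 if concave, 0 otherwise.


The Hessian of f(x,y) = -1*x^2 - 5*x*y + 5*y^2 + 3*x - 4*y + 5 is:
H = [[-2, -5], [-5, 10]]
Trace = -2 + 10 = 8
Determinant = -2*10 - (-5)^2 = -45
Discriminant = (8)^2 - 4*-45 = 244.0
Eigenvalues: lambda_1 = -3.8102, lambda_2 = 11.8102
The function is not concave.

0


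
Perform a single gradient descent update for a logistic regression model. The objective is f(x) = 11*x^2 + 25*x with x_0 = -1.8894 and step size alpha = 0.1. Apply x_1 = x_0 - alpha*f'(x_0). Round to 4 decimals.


We compute the gradient at x_0 and apply the update.
f'(x) = 22*x + 25
f'(-1.8894) = 22*-1.8894 + 25 = -16.5668
x_1 = -1.8894 - 0.1*-16.5668 = -0.2327


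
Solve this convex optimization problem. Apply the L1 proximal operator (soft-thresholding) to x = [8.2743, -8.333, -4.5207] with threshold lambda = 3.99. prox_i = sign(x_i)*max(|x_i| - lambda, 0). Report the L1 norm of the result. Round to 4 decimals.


Soft-thresholding with lambda = 3.99:
prox(8.2743) = sign(8.2743)*max(|8.2743| - 3.99, 0) = 4.2843
prox(-8.333) = sign(-8.333)*max(|-8.333| - 3.99, 0) = -4.343
prox(-4.5207) = sign(-4.5207)*max(|-4.5207| - 3.99, 0) = -0.5307
prox(x) = [4.2843, -4.343, -0.5307]
||prox(x)||_1 = 4.2843 + 4.343 + 0.5307 = 9.158


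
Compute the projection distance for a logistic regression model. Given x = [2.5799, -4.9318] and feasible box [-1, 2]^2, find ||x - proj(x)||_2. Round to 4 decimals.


Project each component onto [-1, 2].
clip(2.5799) = 2.0, clip(-4.9318) = -1.0
Projection = [2.0, -1.0]
Squared diffs: [0.3363, 15.4591]
Distance = sqrt(15.7954) = 3.9743


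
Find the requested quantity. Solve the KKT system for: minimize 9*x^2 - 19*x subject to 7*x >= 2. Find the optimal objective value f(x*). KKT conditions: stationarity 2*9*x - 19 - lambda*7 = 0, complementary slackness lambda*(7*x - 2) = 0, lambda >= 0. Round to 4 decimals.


Step 1: Try lambda = 0 (constraint inactive).
Stationarity: 2*9*x - 19 = 0
x* = 19/(2*9) = 19/18 = 1.0556 (rounded; the exact value 19/18 is used below)
Check constraint: 7*1.0556 = 7.3892 >= 2 -- satisfied.
Step 2: Compute optimal value.
f(x*) = 9*(19/18)^2 - 19*(19/18) = -10.0278


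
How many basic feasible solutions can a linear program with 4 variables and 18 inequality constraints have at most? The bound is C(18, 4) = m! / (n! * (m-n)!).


Each vertex corresponds to some choice of n active constraints out of m, so the number of vertices is at most C(m, n) = m! / (n!(m-n)!).
m = 18, n = 4
Numerator: 18 * 17 * 16 * 15
Denominator: 4! = 24
C(18, 4) = 3060


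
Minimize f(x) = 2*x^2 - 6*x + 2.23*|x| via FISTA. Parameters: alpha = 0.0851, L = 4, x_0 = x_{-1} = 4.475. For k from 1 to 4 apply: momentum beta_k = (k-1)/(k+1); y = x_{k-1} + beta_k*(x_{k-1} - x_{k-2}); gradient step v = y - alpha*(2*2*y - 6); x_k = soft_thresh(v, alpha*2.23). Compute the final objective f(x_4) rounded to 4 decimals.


FISTA on f(x) = 2*x^2 - 6*x + 2.23*|x|
L = 4, alpha = 0.0851
Iteration 1: beta = 0.0, y = 4.475 + 0.0*(4.475 - 4.475) = 4.475
  grad(y) = 11.9, v = y - alpha*grad = 3.4623
  prox(v) = soft_thresh(3.4623, 0.1898) = 3.2725
Iteration 2: beta = 0.3333, y = 3.2725 + 0.3333*(3.2725 - 4.475) = 2.8717
  grad(y) = 5.4869, v = y - alpha*grad = 2.4048
  prox(v) = soft_thresh(2.4048, 0.1898) = 2.215
Iteration 3: beta = 0.5, y = 2.215 + 0.5*(2.215 - 3.2725) = 1.6862
  grad(y) = 0.745, v = y - alpha*grad = 1.6228
  prox(v) = soft_thresh(1.6228, 0.1898) = 1.4331
Iteration 4: beta = 0.6, y = 1.4331 + 0.6*(1.4331 - 2.215) = 0.9639
  grad(y) = -2.1443, v = y - alpha*grad = 1.1464
  prox(v) = soft_thresh(1.1464, 0.1898) = 0.9566
f(x_4) = 2*0.9566^2 - 6*0.9566 + 2.23*|0.9566| = -1.7762


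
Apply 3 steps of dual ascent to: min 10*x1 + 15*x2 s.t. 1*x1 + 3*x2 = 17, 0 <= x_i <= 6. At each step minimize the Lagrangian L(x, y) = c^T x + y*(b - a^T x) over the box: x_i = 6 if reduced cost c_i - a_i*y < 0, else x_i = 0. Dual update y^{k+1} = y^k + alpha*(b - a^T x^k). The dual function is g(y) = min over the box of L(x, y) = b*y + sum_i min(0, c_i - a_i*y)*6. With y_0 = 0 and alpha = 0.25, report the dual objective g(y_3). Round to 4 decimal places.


Dual ascent for LP: min 10*x1 + 15*x2, 1*x1 + 3*x2 = 17, 0 <= x_i <= 6
Step 1: y^k = 0.0, reduced costs: (10.0, 15.0)
  x^k = (0.0, 0.0), subgradient = b - a^T x = 17.0
  y^{k+1} = 0.0 + 0.25*17.0 = 4.25
Step 2: y^k = 4.25, reduced costs: (5.75, 2.25)
  x^k = (0.0, 0.0), subgradient = b - a^T x = 17.0
  y^{k+1} = 4.25 + 0.25*17.0 = 8.5
Step 3: y^k = 8.5, reduced costs: (1.5, -10.5)
  x^k = (0.0, 6.0), subgradient = b - a^T x = -1.0
  y^{k+1} = 8.5 + 0.25*-1.0 = 8.25
Dual objective at y_3 = 8.25: reduced costs (1.75, -9.75), box minimizer x = (0.0, 6.0)
g(y_3) = b*y + (c1 - a1*y)*x1 + (c2 - a2*y)*x2 = 17*8.25 + 1.75*0.0 + (-9.75)*6.0 = 140.25 + 0.0 - 58.5 = 81.75


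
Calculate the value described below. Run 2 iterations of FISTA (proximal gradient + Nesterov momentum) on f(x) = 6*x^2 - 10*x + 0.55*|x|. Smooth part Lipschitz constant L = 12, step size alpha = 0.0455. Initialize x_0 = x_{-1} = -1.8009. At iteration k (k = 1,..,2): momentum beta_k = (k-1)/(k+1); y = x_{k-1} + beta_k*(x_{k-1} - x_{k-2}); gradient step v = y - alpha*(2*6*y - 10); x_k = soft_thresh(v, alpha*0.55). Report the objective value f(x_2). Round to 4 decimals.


FISTA on f(x) = 6*x^2 - 10*x + 0.55*|x|
L = 12, alpha = 0.0455
Iteration 1: beta = 0.0, y = -1.8009 + 0.0*(-1.8009 + 1.8009) = -1.8009
  grad(y) = -31.6108, v = y - alpha*grad = -0.3626
  prox(v) = soft_thresh(-0.3626, 0.025) = -0.3376
Iteration 2: beta = 0.3333, y = -0.3376 + 0.3333*(-0.3376 + 1.8009) = 0.1502
  grad(y) = -8.1977, v = y - alpha*grad = 0.5232
  prox(v) = soft_thresh(0.5232, 0.025) = 0.4982
f(x_2) = 6*0.4982^2 - 10*0.4982 + 0.55*|0.4982| = -3.2186


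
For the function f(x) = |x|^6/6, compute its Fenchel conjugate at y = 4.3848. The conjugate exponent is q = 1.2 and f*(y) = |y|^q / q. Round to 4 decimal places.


The conjugate exponent q satisfies 1/p + 1/q = 1.
p = 6, so q = 6/(6 - 1) = 1.2
|y|^q = 4.3848^1.2 = 5.893
f*(4.3848) = 5.893 / 1.2 = 4.9109


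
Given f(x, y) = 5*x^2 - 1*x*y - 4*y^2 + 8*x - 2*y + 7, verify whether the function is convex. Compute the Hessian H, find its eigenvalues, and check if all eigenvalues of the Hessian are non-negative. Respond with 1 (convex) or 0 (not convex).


The Hessian of f(x,y) = 5*x^2 - 1*x*y - 4*y^2 + 8*x - 2*y + 7 is:
H = [[10, -1], [-1, -8]]
Trace = 10 - 8 = 2
Determinant = 10*-8 - (-1)^2 = -81
Discriminant = (2)^2 - 4*-81 = 328.0
Eigenvalues: lambda_1 = -8.0554, lambda_2 = 10.0554
The function is not convex.

0


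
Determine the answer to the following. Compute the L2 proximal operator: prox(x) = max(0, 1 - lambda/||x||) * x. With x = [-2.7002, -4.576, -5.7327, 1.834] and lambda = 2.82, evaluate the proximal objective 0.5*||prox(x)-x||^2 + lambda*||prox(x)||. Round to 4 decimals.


Step 1: Compute ||x||.
||x|| = 8.0286
Step 2: Compute scaling factor.
scale = max(0, 1 - 2.82/8.0286) = 0.6488
Step 3: prox(x) = [-1.7518, -2.9687, -3.7191, 1.1898]
||prox(x)|| = 5.2086
Step 4: Proximal objective.
0.5*||prox-x||^2 = 3.9762
lambda*||prox|| = 14.6883
Total = 18.6644


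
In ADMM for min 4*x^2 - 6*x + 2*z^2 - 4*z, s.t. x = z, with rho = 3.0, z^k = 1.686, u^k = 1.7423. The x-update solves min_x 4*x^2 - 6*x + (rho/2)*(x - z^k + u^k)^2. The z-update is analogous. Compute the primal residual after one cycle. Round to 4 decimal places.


ADMM iteration with rho = 3.0, z^k = 1.686, u^k = 1.7423
Step 1: x-update.
Minimize 4*x^2 - 6*x + (3.0/2)*(x - 1.686 + 1.7423)^2
FOC: (2*4 + 3.0)*x = 6 + 3.0*(1.686 - 1.7423)
x^{k+1} = 0.5301
Step 2: z-update.
Minimize 2*z^2 - 4*z + (3.0/2)*(0.5301 - z + 1.7423)^2
FOC: (2*2 + 3.0)*z = 4 + 3.0*(0.5301 + 1.7423)
z^{k+1} = 1.5453
Step 3: u-update.
u^{k+1} = 1.7423 + 0.5301 - 1.5453 = 0.7271
Step 4: Primal residual = |0.5301 - 1.5453| = 1.0152


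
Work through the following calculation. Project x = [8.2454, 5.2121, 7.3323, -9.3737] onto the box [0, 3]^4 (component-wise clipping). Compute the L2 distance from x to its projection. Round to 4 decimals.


Project each component onto [0, 3].
clip(8.2454) = 3.0, clip(5.2121) = 3.0, clip(7.3323) = 3.0, clip(-9.3737) = 0.0
Projection = [3.0, 3.0, 3.0, 0.0]
Squared diffs: [27.5142, 4.8934, 18.7688, 87.8663]
Distance = sqrt(139.0427) = 11.7916


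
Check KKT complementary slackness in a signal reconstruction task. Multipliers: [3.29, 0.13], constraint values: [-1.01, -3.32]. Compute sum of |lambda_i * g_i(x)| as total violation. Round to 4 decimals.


KKT complementary slackness check:
lambda_1 * g_1 = 3.29 * -1.01 = -3.3229
lambda_2 * g_2 = 0.13 * -3.32 = -0.4316
Total violation = 3.3229 + 0.4316 = 3.7545


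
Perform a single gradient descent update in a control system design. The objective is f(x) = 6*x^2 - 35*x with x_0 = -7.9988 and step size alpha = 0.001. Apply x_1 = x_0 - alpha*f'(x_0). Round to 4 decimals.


We compute the gradient at x_0 and apply the update.
f'(x) = 12*x - 35
f'(-7.9988) = 12*-7.9988 - 35 = -130.9856
x_1 = -7.9988 - 0.001*-130.9856 = -7.8678


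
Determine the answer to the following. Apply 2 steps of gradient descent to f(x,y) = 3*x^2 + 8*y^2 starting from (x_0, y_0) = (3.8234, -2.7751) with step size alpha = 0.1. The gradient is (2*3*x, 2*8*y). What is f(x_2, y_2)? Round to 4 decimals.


Gradient descent on f(x,y) = 3*x^2 + 8*y^2.
Starting point: (3.8234, -2.7751), alpha = 0.1
Step 1: grad_x = 2*3*3.8234 = 22.9404, grad_y = 2*8*-2.7751 = -44.4016
  x_1 = 3.8234 - 0.1*22.9404 = 1.5294
  y_1 = -2.7751 - 0.1*-44.4016 = 1.6651
Step 2: grad_x = 2*3*1.5294 = 9.1762, grad_y = 2*8*1.6651 = 26.641
  x_2 = 1.5294 - 0.1*9.1762 = 0.6117
  y_2 = 1.6651 - 0.1*26.641 = -0.999
f(0.6117, -0.999) = 3*0.6117^2 + 8*(-0.999)^2 = 9.1073


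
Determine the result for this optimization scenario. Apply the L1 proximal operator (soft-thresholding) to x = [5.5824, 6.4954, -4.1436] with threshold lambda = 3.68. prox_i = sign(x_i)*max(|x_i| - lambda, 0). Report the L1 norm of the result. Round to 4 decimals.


Soft-thresholding with lambda = 3.68:
prox(5.5824) = sign(5.5824)*max(|5.5824| - 3.68, 0) = 1.9024
prox(6.4954) = sign(6.4954)*max(|6.4954| - 3.68, 0) = 2.8154
prox(-4.1436) = sign(-4.1436)*max(|-4.1436| - 3.68, 0) = -0.4636
prox(x) = [1.9024, 2.8154, -0.4636]
||prox(x)||_1 = 1.9024 + 2.8154 + 0.4636 = 5.1814


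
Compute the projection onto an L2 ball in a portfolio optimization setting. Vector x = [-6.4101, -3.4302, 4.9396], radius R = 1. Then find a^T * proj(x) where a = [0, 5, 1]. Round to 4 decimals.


Step 1: Compute ||x|| (intermediates to 6 decimals).
||x|| = sqrt((-6.4101)^2 + (-3.4302)^2 + 4.9396^2) = 8.7895
Step 2: Project.
Since ||x|| > R, scale = R/||x|| = 1/8.7895 = 0.113772, proj(x) = scale * x
proj(x) = [-0.72929, -0.390261, 0.561988]
Step 3: Dot product.
a^T * proj(x) = 0*(-0.72929) + 5*(-0.390261) + 1*0.561988 = -1.3893


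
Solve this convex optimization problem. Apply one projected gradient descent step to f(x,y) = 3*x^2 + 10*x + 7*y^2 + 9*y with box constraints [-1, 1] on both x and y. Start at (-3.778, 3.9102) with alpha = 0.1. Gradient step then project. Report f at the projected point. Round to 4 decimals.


Step 1: Compute gradient at (-3.778, 3.9102).
grad_x = 2*3*-3.778 + 10 = -12.668
grad_y = 2*7*3.9102 + 9 = 63.7428
Step 2: Gradient step.
x_raw = -3.778 - 0.1*-12.668 = -2.5112
y_raw = 3.9102 - 0.1*63.7428 = -2.4641
Step 3: Project onto [-1, 1].
x_proj = clip(-2.5112) = -1.0
y_proj = clip(-2.4641) = -1.0
Step 4: Evaluate f.
f(-1.0, -1.0) = -9.0


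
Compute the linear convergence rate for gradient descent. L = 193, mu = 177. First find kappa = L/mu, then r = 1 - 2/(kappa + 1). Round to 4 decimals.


Step 1: Compute the condition number.
kappa = L/mu = 193/177 = 1.0904
Step 2: Compute the convergence rate.
r = 1 - 2/(kappa + 1) = 1 - 2*mu/(L + mu) = (L - mu)/(L + mu) = 16/370 = 0.0432


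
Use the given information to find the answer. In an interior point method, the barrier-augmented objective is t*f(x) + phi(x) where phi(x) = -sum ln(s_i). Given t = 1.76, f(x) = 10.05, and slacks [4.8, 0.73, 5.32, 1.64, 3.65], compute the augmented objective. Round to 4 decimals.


Step 1: Compute log-barrier.
ln values: [1.5686, -0.3147, 1.6715, 0.4947, 1.2947]
phi = -(1.5686 - 0.3147 + 1.6715 + 0.4947 + 1.2947) = -4.7148
Step 2: Compute augmented objective.
t*f(x) = 1.76*10.05 = 17.688
Total = 17.688 - 4.7148 = 12.9732


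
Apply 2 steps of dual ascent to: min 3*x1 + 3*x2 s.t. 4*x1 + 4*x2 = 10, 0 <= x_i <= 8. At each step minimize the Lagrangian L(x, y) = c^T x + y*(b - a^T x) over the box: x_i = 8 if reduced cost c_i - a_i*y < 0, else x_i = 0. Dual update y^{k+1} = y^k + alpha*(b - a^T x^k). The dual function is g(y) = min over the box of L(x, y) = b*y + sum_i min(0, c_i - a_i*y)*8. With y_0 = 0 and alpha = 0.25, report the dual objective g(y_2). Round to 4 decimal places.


Dual ascent for LP: min 3*x1 + 3*x2, 4*x1 + 4*x2 = 10, 0 <= x_i <= 8
Step 1: y^k = 0.0, reduced costs: (3.0, 3.0)
  x^k = (0.0, 0.0), subgradient = b - a^T x = 10.0
  y^{k+1} = 0.0 + 0.25*10.0 = 2.5
Step 2: y^k = 2.5, reduced costs: (-7.0, -7.0)
  x^k = (8.0, 8.0), subgradient = b - a^T x = -54.0
  y^{k+1} = 2.5 + 0.25*-54.0 = -11.0
Dual objective at y_2 = -11.0: reduced costs (47.0, 47.0), box minimizer x = (0.0, 0.0)
g(y_2) = b*y + (c1 - a1*y)*x1 + (c2 - a2*y)*x2 = 10*(-11.0) + 47.0*0.0 + 47.0*0.0 = -110.0 + 0.0 + 0.0 = -110.0


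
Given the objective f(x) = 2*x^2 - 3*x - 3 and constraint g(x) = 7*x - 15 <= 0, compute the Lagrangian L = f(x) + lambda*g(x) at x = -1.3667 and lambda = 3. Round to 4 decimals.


Step 1: Evaluate f(x).
f(-1.3667) = 2*(-1.3667)^2 - 3*(-1.3667) - 3 = 4.8358
Step 2: Evaluate g(x).
g(-1.3667) = 7*-1.3667 - 15 = -24.5669
Step 3: Compute Lagrangian.
L = 4.8358 + 3*-24.5669 = -68.8649


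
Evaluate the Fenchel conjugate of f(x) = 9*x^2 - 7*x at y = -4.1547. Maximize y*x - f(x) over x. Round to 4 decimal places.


f*(y) = sup_x {y*x - a*x^2 - b*x} = sup_x {(y-b)*x - a*x^2}
FOC: (y - b) - 2a*x = 0 => x* = (y - b)/(2a)
x* = (-4.1547 + 7)/(2*9) = 0.1581
f*(-4.1547) = (y-b)^2/(4a) = (-4.1547 + 7)^2/(4*9)
= 8.0957/36 = 0.2249


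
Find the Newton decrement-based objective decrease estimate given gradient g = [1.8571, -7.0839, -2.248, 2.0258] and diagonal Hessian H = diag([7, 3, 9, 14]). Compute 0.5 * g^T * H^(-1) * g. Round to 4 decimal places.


Step 1: H is diagonal, so H^(-1) * g = [0.2653, -2.3613, -0.2498, 0.1447].
Step 2: g^T H^(-1) g = sum_i g_i^2 / H_ii
  = (1.8571)^2/7 + (-7.0839)^2/3 + (-2.248)^2/9 + (2.0258)^2/14
  = 0.4927 + 16.7272 + 0.5615 + 0.2931 = 18.0745
Step 3: Objective decrease = 0.5 * g^T H^(-1) g = 9.0373


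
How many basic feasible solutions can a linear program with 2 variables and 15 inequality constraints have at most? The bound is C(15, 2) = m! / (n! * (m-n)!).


Each vertex corresponds to some choice of n active constraints out of m, so the number of vertices is at most C(m, n) = m! / (n!(m-n)!).
m = 15, n = 2
Numerator: 15 * 14
Denominator: 2! = 2
C(15, 2) = 105


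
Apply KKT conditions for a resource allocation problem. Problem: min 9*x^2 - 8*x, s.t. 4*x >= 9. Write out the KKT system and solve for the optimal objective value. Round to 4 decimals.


Step 1: Try lambda = 0 (constraint inactive).
x_unc = 8/(2*9) = 0.4444
Check: 4*0.4444 = 1.7776 < 9 -- violated!
Step 2: Constraint must be active: 4*x = 9
x* = 9/4 = 2.25
lambda = (2*9*2.25 - 8)/4 = 8.125
Step 3: Compute optimal value.
f(x*) = 9*2.25^2 - 8*2.25 = 27.5625


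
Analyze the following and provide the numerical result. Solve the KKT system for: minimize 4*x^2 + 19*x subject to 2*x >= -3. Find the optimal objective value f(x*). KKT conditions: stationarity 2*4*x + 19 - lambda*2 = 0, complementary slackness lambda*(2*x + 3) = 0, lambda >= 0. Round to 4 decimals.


Step 1: Try lambda = 0 (constraint inactive).
x_unc = -19/(2*4) = -2.375
Check: 2*-2.375 = -4.75 < -3 -- violated!
Step 2: Constraint must be active: 2*x = -3
x* = -3/2 = -1.5
lambda = (2*4*(-1.5) + 19)/2 = 3.5
Step 3: Compute optimal value.
f(x*) = 4*(-1.5)^2 + 19*(-1.5) = -19.5


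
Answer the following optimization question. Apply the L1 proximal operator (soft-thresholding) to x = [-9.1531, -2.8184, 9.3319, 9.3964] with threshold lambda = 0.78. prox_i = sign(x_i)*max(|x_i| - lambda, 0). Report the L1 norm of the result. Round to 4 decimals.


Soft-thresholding with lambda = 0.78:
prox(-9.1531) = sign(-9.1531)*max(|-9.1531| - 0.78, 0) = -8.3731
prox(-2.8184) = sign(-2.8184)*max(|-2.8184| - 0.78, 0) = -2.0384
prox(9.3319) = sign(9.3319)*max(|9.3319| - 0.78, 0) = 8.5519
prox(9.3964) = sign(9.3964)*max(|9.3964| - 0.78, 0) = 8.6164
prox(x) = [-8.3731, -2.0384, 8.5519, 8.6164]
||prox(x)||_1 = 8.3731 + 2.0384 + 8.5519 + 8.6164 = 27.5798


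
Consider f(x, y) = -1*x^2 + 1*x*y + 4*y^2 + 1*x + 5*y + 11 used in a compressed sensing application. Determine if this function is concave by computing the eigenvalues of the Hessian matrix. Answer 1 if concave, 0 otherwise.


The Hessian of f(x,y) = -1*x^2 + 1*x*y + 4*y^2 + 1*x + 5*y + 11 is:
H = [[-2, 1], [1, 8]]
Trace = -2 + 8 = 6
Determinant = -2*8 - (1)^2 = -17
Discriminant = (6)^2 - 4*-17 = 104.0
Eigenvalues: lambda_1 = -2.099, lambda_2 = 8.099
The function is not concave.

0


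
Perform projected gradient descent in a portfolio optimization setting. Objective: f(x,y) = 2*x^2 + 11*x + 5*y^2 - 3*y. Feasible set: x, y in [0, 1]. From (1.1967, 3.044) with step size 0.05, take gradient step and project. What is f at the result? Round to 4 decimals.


Step 1: Compute gradient at (1.1967, 3.044).
grad_x = 2*2*1.1967 + 11 = 15.7868
grad_y = 2*5*3.044 - 3 = 27.44
Step 2: Gradient step.
x_raw = 1.1967 - 0.05*15.7868 = 0.4074
y_raw = 3.044 - 0.05*27.44 = 1.672
Step 3: Project onto [0, 1].
x_proj = clip(0.4074) = 0.4074
y_proj = clip(1.672) = 1.0
Step 4: Evaluate f.
f(0.4074, 1.0) = 6.8128


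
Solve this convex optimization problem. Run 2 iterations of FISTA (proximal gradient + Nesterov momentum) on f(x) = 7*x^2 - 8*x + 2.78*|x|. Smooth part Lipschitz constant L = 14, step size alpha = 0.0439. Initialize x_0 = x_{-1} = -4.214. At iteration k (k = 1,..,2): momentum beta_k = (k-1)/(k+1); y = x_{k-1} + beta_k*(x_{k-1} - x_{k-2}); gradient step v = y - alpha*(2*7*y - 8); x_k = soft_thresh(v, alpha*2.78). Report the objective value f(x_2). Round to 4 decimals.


FISTA on f(x) = 7*x^2 - 8*x + 2.78*|x|
L = 14, alpha = 0.0439
Iteration 1: beta = 0.0, y = -4.214 + 0.0*(-4.214 + 4.214) = -4.214
  grad(y) = -66.996, v = y - alpha*grad = -1.2729
  prox(v) = soft_thresh(-1.2729, 0.122) = -1.1508
Iteration 2: beta = 0.3333, y = -1.1508 + 0.3333*(-1.1508 + 4.214) = -0.1298
  grad(y) = -9.8169, v = y - alpha*grad = 0.3012
  prox(v) = soft_thresh(0.3012, 0.122) = 0.1791
f(x_2) = 7*0.1791^2 - 8*0.1791 + 2.78*|0.1791| = -0.7105


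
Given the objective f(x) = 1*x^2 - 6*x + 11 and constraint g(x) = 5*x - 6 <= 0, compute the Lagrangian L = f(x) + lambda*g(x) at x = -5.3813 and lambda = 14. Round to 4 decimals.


Step 1: Evaluate f(x).
f(-5.3813) = 1*(-5.3813)^2 - 6*(-5.3813) + 11 = 72.2462
Step 2: Evaluate g(x).
g(-5.3813) = 5*-5.3813 - 6 = -32.9065
Step 3: Compute Lagrangian.
L = 72.2462 + 14*-32.9065 = -388.4448


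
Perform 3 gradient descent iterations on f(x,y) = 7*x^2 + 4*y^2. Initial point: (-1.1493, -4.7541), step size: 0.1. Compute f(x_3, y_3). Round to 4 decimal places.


Gradient descent on f(x,y) = 7*x^2 + 4*y^2.
Starting point: (-1.1493, -4.7541), alpha = 0.1
Step 1: grad_x = 2*7*-1.1493 = -16.0902, grad_y = 2*4*-4.7541 = -38.0328
  x_1 = -1.1493 - 0.1*-16.0902 = 0.4597
  y_1 = -4.7541 - 0.1*-38.0328 = -0.9508
Step 2: grad_x = 2*7*0.4597 = 6.4361, grad_y = 2*4*-0.9508 = -7.6066
  x_2 = 0.4597 - 0.1*6.4361 = -0.1839
  y_2 = -0.9508 - 0.1*-7.6066 = -0.1902
Step 3: grad_x = 2*7*-0.1839 = -2.5744, grad_y = 2*4*-0.1902 = -1.5213
  x_3 = -0.1839 - 0.1*-2.5744 = 0.0736
  y_3 = -0.1902 - 0.1*-1.5213 = -0.038
f(0.0736, -0.038) = 7*0.0736^2 + 4*(-0.038)^2 = 0.0437


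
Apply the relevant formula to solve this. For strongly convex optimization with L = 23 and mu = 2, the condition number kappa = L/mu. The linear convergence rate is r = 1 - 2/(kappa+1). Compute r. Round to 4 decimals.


Step 1: Compute the condition number.
kappa = L/mu = 23/2 = 11.5
Step 2: Compute the convergence rate.
r = 1 - 2/(kappa + 1) = 1 - 2*mu/(L + mu) = (L - mu)/(L + mu) = 21/25 = 0.84


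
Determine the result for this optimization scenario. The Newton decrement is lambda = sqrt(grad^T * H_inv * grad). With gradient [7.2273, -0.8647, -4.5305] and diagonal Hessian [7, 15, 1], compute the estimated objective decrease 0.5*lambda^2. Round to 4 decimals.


Step 1: H is diagonal, so H^(-1) * g = [1.0325, -0.0576, -4.5305].
Step 2: g^T H^(-1) g = sum_i g_i^2 / H_ii
  = (7.2273)^2/7 + (-0.8647)^2/15 + (-4.5305)^2/1
  = 7.462 + 0.0498 + 20.5254 = 28.0373
Step 3: Objective decrease = 0.5 * g^T H^(-1) g = 14.0186


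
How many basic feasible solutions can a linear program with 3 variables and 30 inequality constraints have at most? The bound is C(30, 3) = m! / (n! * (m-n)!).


Each vertex corresponds to some choice of n active constraints out of m, so the number of vertices is at most C(m, n) = m! / (n!(m-n)!).
m = 30, n = 3
Numerator: 30 * 29 * 28
Denominator: 3! = 6
C(30, 3) = 4060


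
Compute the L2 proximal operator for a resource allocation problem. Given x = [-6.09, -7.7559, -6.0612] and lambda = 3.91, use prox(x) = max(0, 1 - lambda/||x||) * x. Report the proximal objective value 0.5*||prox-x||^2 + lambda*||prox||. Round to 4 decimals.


Step 1: Compute ||x||.
||x|| = 11.575
Step 2: Compute scaling factor.
scale = max(0, 1 - 3.91/11.575) = 0.6622
Step 3: prox(x) = [-4.0328, -5.136, -4.0137]
||prox(x)|| = 7.665
Step 4: Proximal objective.
0.5*||prox-x||^2 = 7.6441
lambda*||prox|| = 29.9702
Total = 37.6141


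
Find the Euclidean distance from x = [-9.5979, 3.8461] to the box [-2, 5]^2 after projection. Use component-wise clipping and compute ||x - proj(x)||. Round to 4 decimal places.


Project each component onto [-2, 5].
clip(-9.5979) = -2.0, clip(3.8461) = 3.8461
Projection = [-2.0, 3.8461]
Squared diffs: [57.7281, 0.0]
Distance = sqrt(57.7281) = 7.5979


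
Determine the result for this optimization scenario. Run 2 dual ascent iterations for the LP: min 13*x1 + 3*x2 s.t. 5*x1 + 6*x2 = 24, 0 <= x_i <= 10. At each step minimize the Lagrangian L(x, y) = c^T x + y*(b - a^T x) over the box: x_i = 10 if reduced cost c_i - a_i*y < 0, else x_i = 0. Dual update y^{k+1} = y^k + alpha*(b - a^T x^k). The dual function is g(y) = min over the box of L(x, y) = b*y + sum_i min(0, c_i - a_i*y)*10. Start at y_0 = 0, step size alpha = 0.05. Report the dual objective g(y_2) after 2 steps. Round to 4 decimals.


Dual ascent for LP: min 13*x1 + 3*x2, 5*x1 + 6*x2 = 24, 0 <= x_i <= 10
Step 1: y^k = 0.0, reduced costs: (13.0, 3.0)
  x^k = (0.0, 0.0), subgradient = b - a^T x = 24.0
  y^{k+1} = 0.0 + 0.05*24.0 = 1.2
Step 2: y^k = 1.2, reduced costs: (7.0, -4.2)
  x^k = (0.0, 10.0), subgradient = b - a^T x = -36.0
  y^{k+1} = 1.2 + 0.05*-36.0 = -0.6
Dual objective at y_2 = -0.6: reduced costs (16.0, 6.6), box minimizer x = (0.0, 0.0)
g(y_2) = b*y + (c1 - a1*y)*x1 + (c2 - a2*y)*x2 = 24*(-0.6) + 16.0*0.0 + 6.6*0.0 = -14.4 + 0.0 + 0.0 = -14.4


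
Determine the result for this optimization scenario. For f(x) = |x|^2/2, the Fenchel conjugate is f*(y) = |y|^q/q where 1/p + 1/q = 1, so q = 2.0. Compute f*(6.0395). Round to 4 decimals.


The conjugate exponent q satisfies 1/p + 1/q = 1.
p = 2, so q = 2/(2 - 1) = 2.0
|y|^q = 6.0395^2.0 = 36.4756
f*(6.0395) = 36.4756 / 2.0 = 18.2378


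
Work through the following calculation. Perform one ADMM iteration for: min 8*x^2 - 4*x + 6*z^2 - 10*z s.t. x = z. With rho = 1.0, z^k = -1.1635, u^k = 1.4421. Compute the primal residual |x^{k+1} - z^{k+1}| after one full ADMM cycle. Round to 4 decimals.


ADMM iteration with rho = 1.0, z^k = -1.1635, u^k = 1.4421
Step 1: x-update.
Minimize 8*x^2 - 4*x + (1.0/2)*(x + 1.1635 + 1.4421)^2
FOC: (2*8 + 1.0)*x = 4 + 1.0*(-1.1635 - 1.4421)
x^{k+1} = 0.082
Step 2: z-update.
Minimize 6*z^2 - 10*z + (1.0/2)*(0.082 - z + 1.4421)^2
FOC: (2*6 + 1.0)*z = 10 + 1.0*(0.082 + 1.4421)
z^{k+1} = 0.8865
Step 3: u-update.
u^{k+1} = 1.4421 + 0.082 - 0.8865 = 0.6377
Step 4: Primal residual = |0.082 - 0.8865| = 0.8044


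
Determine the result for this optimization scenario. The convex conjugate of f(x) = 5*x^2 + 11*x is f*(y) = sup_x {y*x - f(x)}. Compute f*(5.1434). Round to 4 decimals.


f*(y) = sup_x {y*x - a*x^2 - b*x} = sup_x {(y-b)*x - a*x^2}
FOC: (y - b) - 2a*x = 0 => x* = (y - b)/(2a)
x* = (5.1434 - 11)/(2*5) = -0.5857
f*(5.1434) = (y-b)^2/(4a) = (5.1434 - 11)^2/(4*5)
= 34.2998/20 = 1.715


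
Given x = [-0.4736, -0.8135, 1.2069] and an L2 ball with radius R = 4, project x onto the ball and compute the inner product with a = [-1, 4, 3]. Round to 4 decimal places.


Step 1: Compute ||x|| (intermediates to 6 decimals).
||x|| = sqrt((-0.4736)^2 + (-0.8135)^2 + 1.2069^2) = 1.530584
Step 2: Project.
Since ||x|| <= R, proj = x (no scaling needed).
proj(x) = [-0.4736, -0.8135, 1.2069]
Step 3: Dot product.
a^T * proj(x) = -1*(-0.4736) + 4*(-0.8135) + 3*1.2069 = 0.8403


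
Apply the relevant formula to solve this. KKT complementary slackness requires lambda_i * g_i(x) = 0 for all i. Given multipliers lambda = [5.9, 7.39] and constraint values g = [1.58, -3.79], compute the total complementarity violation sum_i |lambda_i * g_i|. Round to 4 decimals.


KKT complementary slackness check:
lambda_1 * g_1 = 5.9 * 1.58 = 9.322
lambda_2 * g_2 = 7.39 * -3.79 = -28.0081
Total violation = 9.322 + 28.0081 = 37.3301


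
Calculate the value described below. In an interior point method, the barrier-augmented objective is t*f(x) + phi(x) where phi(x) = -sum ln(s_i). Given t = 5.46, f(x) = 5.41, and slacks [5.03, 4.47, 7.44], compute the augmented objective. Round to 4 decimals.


Step 1: Compute log-barrier.
ln values: [1.6154, 1.4974, 2.0069]
phi = -(1.6154 + 1.4974 + 2.0069) = -5.1197
Step 2: Compute augmented objective.
t*f(x) = 5.46*5.41 = 29.5386
Total = 29.5386 - 5.1197 = 24.4189


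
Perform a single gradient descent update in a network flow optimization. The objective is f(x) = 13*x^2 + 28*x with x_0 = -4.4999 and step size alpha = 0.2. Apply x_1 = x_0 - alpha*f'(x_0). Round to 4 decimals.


We compute the gradient at x_0 and apply the update.
f'(x) = 26*x + 28
f'(-4.4999) = 26*-4.4999 + 28 = -88.9974
x_1 = -4.4999 - 0.2*-88.9974 = 13.2996


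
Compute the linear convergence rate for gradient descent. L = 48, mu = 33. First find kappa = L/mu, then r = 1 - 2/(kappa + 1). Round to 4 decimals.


Step 1: Compute the condition number.
kappa = L/mu = 48/33 = 1.4545
Step 2: Compute the convergence rate.
r = 1 - 2/(kappa + 1) = 1 - 2*mu/(L + mu) = (L - mu)/(L + mu) = 15/81 = 0.1852


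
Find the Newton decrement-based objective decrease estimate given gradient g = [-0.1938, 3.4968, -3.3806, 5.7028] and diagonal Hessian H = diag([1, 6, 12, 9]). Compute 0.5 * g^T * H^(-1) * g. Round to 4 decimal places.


Step 1: H is diagonal, so H^(-1) * g = [-0.1938, 0.5828, -0.2817, 0.6336].
Step 2: g^T H^(-1) g = sum_i g_i^2 / H_ii
  = (-0.1938)^2/1 + (3.4968)^2/6 + (-3.3806)^2/12 + (5.7028)^2/9
  = 0.0376 + 2.0379 + 0.9524 + 3.6135 = 6.6414
Step 3: Objective decrease = 0.5 * g^T H^(-1) g = 3.3207


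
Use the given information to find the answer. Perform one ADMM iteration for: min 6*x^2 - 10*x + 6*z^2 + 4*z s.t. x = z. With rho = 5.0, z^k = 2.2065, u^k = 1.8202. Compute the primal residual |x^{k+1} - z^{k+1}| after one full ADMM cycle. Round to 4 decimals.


ADMM iteration with rho = 5.0, z^k = 2.2065, u^k = 1.8202
Step 1: x-update.
Minimize 6*x^2 - 10*x + (5.0/2)*(x - 2.2065 + 1.8202)^2
FOC: (2*6 + 5.0)*x = 10 + 5.0*(2.2065 - 1.8202)
x^{k+1} = 0.7019
Step 2: z-update.
Minimize 6*z^2 + 4*z + (5.0/2)*(0.7019 - z + 1.8202)^2
FOC: (2*6 + 5.0)*z = -4 + 5.0*(0.7019 + 1.8202)
z^{k+1} = 0.5065
Step 3: u-update.
u^{k+1} = 1.8202 + 0.7019 - 0.5065 = 2.0156
Step 4: Primal residual = |0.7019 - 0.5065| = 0.1954


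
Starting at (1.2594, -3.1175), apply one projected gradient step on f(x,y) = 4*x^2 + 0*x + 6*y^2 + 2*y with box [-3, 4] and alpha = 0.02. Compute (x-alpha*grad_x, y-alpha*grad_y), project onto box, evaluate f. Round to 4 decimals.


Step 1: Compute gradient at (1.2594, -3.1175).
grad_x = 2*4*1.2594 + 0 = 10.0752
grad_y = 2*6*-3.1175 + 2 = -35.41
Step 2: Gradient step.
x_raw = 1.2594 - 0.02*10.0752 = 1.0579
y_raw = -3.1175 - 0.02*-35.41 = -2.4093
Step 3: Project onto [-3, 4].
x_proj = clip(1.0579) = 1.0579
y_proj = clip(-2.4093) = -2.4093
Step 4: Evaluate f.
f(1.0579, -2.4093) = 34.4863
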